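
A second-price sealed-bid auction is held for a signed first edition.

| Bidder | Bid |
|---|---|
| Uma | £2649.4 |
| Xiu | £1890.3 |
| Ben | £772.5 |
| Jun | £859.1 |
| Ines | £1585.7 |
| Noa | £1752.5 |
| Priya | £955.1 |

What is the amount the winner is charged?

£1890.3

Highest bid: Uma at £2649.4, so Uma wins.
Second-highest bid: Xiu at £1890.3 — that is the price the winner pays.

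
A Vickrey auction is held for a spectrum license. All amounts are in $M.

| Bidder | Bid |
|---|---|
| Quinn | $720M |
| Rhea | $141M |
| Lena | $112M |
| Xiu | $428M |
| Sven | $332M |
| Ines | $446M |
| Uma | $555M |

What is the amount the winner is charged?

Highest bid: Quinn at $720M, so Quinn wins.
Second-highest bid: Uma at $555M — that is the price the winner pays.

$555M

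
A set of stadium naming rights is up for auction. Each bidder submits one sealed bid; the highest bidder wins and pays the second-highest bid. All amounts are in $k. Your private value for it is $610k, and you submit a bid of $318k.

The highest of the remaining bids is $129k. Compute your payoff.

$481k

Your bid $318k exceeds the highest competing bid $129k, so you win.
In a second-price auction the winner pays the second-highest bid, $129k.
Payoff = value − price = $610k − $129k = $481k.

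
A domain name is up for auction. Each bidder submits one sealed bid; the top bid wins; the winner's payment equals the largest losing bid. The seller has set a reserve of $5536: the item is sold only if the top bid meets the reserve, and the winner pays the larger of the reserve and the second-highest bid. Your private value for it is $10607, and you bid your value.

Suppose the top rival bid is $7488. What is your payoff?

$3119

Your bid $10607 is the highest and exceeds the reserve.
Price = max(second-highest bid, reserve) = max($7488, $5536) = $7488.
Payoff = $10607 − $7488 = $3119.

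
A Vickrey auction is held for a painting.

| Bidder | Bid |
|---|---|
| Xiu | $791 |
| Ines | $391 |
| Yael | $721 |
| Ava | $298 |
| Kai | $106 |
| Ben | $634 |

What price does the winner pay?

$721

Highest bid: Xiu at $791, so Xiu wins.
Second-highest bid: Yael at $721 — that is the price the winner pays.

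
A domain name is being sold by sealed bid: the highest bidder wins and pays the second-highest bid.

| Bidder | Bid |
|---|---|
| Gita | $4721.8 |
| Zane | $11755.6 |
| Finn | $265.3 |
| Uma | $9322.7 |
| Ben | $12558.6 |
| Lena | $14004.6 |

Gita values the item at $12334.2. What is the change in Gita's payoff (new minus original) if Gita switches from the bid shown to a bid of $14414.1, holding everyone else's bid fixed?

−$1670.4

The highest bid among the other bidders is $14004.6; Gita's bid doesn't change that.
Original bid $4721.8: Gita is not highest (top rival bid is $14004.6); payoff $0.
Alternative bid $14414.1: Gita is highest, pays the top rival bid $14004.6; payoff $12334.2 − $14004.6 = −$1670.4.
Change in payoff = −$1670.4 − ($0) = −$1670.4.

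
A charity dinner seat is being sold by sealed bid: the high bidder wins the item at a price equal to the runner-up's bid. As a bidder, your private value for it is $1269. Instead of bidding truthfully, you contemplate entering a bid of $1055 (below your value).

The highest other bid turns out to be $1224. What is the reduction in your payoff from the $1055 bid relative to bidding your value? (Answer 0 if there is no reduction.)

$45

Bidding your value $1269: you win (since $1269 > $1224) and pay $1224. Payoff $45.
Bidding $1055: you lose. Payoff $0.
The competing bid $1224 lies between your shaded bid and your value, so underbidding forfeits an item you could have won at a profitable price.
Loss from deviating = $45 − ($0) = $45.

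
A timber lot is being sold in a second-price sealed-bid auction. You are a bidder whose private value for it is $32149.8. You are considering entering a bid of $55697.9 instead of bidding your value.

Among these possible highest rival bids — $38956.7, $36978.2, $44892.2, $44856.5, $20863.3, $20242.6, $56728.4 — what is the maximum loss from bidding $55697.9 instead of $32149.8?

$12742.4

$38956.7: truthful gives $0, deviation gives −$6806.9 → loss $6806.9.
$36978.2: truthful gives $0, deviation gives −$4828.4 → loss $4828.4.
$44892.2: truthful gives $0, deviation gives −$12742.4 → loss $12742.4.
$44856.5: truthful gives $0, deviation gives −$12706.7 → loss $12706.7.
$20863.3: same outcome either way → loss $0.
$20242.6: same outcome either way → loss $0.
$56728.4: same outcome either way → loss $0.
Maximum loss: $12742.4.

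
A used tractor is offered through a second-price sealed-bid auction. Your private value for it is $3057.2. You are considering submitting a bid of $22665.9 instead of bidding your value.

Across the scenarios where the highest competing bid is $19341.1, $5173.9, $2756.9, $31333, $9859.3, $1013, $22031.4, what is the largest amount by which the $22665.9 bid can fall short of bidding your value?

$19341.1: truthful gives $0, deviation gives −$16283.9 → loss $16283.9.
$5173.9: truthful gives $0, deviation gives −$2116.7 → loss $2116.7.
$2756.9: same outcome either way → loss $0.
$31333: same outcome either way → loss $0.
$9859.3: truthful gives $0, deviation gives −$6802.1 → loss $6802.1.
$1013: same outcome either way → loss $0.
$22031.4: truthful gives $0, deviation gives −$18974.2 → loss $18974.2.
Maximum loss: $18974.2.

$18974.2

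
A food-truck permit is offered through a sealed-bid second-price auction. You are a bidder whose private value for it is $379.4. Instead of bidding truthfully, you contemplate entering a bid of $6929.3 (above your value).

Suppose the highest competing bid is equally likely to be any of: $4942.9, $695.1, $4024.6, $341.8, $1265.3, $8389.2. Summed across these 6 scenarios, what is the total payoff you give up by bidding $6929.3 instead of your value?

The deviation costs you only when the competing bid falls strictly between $379.4 and $6929.3; elsewhere both bids give the same outcome.
$4942.9: truthful payoff $0, deviation payoff −$4563.5 → loss $4563.5.
$695.1: truthful payoff $0, deviation payoff −$315.7 → loss $315.7.
$4024.6: truthful payoff $0, deviation payoff −$3645.2 → loss $3645.2.
$341.8: outcomes coincide → loss $0.
$1265.3: truthful payoff $0, deviation payoff −$885.9 → loss $885.9.
$8389.2: outcomes coincide → loss $0.
Total loss = $4563.5 + $315.7 + $3645.2 + $885.9 = $9410.3.
In a second-price auction your bid sets only whether you win, not what you pay, so bidding your true value is weakly dominant.

$9410.3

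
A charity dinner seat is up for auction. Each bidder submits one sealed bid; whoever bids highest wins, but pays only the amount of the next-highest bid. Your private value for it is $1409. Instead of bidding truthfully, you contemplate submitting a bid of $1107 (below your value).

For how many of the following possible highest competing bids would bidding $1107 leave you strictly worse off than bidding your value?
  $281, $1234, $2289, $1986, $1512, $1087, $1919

The deviation hurts exactly when the highest competing bid lies strictly between $1107 and $1409 — underbidding then forfeits a profitable win.
$281: below both → same outcome either way.
$1234: inside the interval → strictly worse (loss $175).
$2289: above both → same outcome either way.
$1986: above both → same outcome either way.
$1512: above both → same outcome either way.
$1087: below both → same outcome either way.
$1919: above both → same outcome either way.
Count: 1.

1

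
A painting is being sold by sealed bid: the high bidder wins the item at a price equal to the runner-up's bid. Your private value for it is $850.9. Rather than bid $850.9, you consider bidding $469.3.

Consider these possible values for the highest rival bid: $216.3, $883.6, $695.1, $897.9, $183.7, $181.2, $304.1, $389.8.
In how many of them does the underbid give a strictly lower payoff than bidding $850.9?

The deviation hurts exactly when the highest competing bid lies strictly between $469.3 and $850.9 — underbidding then forfeits a profitable win.
$216.3: below both → same outcome either way.
$883.6: above both → same outcome either way.
$695.1: inside the interval → strictly worse (loss $155.8).
$897.9: above both → same outcome either way.
$183.7: below both → same outcome either way.
$181.2: below both → same outcome either way.
$304.1: below both → same outcome either way.
$389.8: below both → same outcome either way.
Count: 1.

1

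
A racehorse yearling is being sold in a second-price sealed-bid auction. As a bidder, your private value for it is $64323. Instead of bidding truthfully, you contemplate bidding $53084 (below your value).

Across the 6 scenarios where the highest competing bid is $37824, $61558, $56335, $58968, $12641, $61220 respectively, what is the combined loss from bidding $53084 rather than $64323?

$19211

The deviation costs you only when the competing bid falls strictly between $53084 and $64323; elsewhere both bids give the same outcome.
$37824: outcomes coincide → loss $0.
$61558: truthful payoff $2765, deviation payoff $0 → loss $2765.
$56335: truthful payoff $7988, deviation payoff $0 → loss $7988.
$58968: truthful payoff $5355, deviation payoff $0 → loss $5355.
$12641: outcomes coincide → loss $0.
$61220: truthful payoff $3103, deviation payoff $0 → loss $3103.
Total loss = $2765 + $7988 + $5355 + $3103 = $19211.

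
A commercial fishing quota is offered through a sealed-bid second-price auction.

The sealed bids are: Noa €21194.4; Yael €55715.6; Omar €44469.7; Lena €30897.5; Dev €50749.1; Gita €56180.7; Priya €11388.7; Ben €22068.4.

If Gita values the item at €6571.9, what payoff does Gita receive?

−€49143.7

Highest bid: Gita at €56180.7, so Gita wins.
Second-highest bid: Yael at €55715.6 — that is the price the winner pays.
Gita's payoff = value − price = €6571.9 − €55715.6 = −€49143.7.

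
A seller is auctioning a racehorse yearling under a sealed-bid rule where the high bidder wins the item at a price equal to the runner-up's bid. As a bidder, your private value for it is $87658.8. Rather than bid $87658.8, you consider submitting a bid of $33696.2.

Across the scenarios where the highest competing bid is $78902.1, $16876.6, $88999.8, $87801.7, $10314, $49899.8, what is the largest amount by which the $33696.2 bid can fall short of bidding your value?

$37759

$78902.1: truthful gives $8756.7, deviation gives $0 → loss $8756.7.
$16876.6: same outcome either way → loss $0.
$88999.8: same outcome either way → loss $0.
$87801.7: same outcome either way → loss $0.
$10314: same outcome either way → loss $0.
$49899.8: truthful gives $37759, deviation gives $0 → loss $37759.
Maximum loss: $37759.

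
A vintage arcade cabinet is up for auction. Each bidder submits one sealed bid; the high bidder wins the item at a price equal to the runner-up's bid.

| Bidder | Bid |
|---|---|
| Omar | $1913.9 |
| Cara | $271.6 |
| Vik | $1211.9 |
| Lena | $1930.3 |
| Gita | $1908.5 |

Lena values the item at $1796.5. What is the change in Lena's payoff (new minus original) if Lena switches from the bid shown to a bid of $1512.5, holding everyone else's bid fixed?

$117.4

The highest bid among the other bidders is $1913.9; Lena's bid doesn't change that.
Original bid $1930.3: Lena is highest, pays the top rival bid $1913.9; payoff $1796.5 − $1913.9 = −$117.4.
Alternative bid $1512.5: Lena is not highest (top rival bid is $1913.9); payoff $0.
Change in payoff = $0 − (−$117.4) = $117.4.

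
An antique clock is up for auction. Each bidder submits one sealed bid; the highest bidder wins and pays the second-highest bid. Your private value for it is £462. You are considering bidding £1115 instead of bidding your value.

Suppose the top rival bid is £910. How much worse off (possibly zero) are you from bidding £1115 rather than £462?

Bidding your value £462: you lose (since £462 < £910). Payoff £0.
Bidding £1115: you win and pay £910. Payoff £462 − £910 = −£448.
The competing bid £910 lies between your value and your inflated bid, so overbidding wins an item priced above your value.
Loss from deviating = £0 − (−£448) = £448.

£448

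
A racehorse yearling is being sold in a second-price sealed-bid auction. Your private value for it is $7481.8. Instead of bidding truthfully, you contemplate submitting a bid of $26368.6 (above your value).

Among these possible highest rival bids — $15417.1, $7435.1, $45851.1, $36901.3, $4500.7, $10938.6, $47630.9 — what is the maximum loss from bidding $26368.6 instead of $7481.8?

$7935.3

$15417.1: truthful gives $0, deviation gives −$7935.3 → loss $7935.3.
$7435.1: same outcome either way → loss $0.
$45851.1: same outcome either way → loss $0.
$36901.3: same outcome either way → loss $0.
$4500.7: same outcome either way → loss $0.
$10938.6: truthful gives $0, deviation gives −$3456.8 → loss $3456.8.
$47630.9: same outcome either way → loss $0.
Maximum loss: $7935.3.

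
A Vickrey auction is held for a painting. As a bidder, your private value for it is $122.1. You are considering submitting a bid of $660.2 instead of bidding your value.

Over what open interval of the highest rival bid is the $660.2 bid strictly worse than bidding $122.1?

($122.1, $660.2)

If the competing bid is below $122.1, both bids win at the same price — no difference.
If it is above $660.2, both bids lose — no difference.
If it lies strictly between $122.1 and $660.2, bidding your value loses (payoff 0) while bidding $660.2 wins at a price above your value (payoff negative).
So the deviation strictly hurts on the open interval ($122.1, $660.2).
In a second-price auction your bid sets only whether you win, not what you pay, so bidding your true value is weakly dominant.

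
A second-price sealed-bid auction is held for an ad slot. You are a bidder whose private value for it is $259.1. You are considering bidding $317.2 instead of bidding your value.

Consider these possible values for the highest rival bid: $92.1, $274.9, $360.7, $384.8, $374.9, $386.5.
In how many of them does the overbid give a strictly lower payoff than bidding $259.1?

The deviation hurts exactly when the highest competing bid lies strictly between $259.1 and $317.2 — overbidding then wins at a price above your value.
$92.1: below both → same outcome either way.
$274.9: inside the interval → strictly worse (loss $15.8).
$360.7: above both → same outcome either way.
$384.8: above both → same outcome either way.
$374.9: above both → same outcome either way.
$386.5: above both → same outcome either way.
Count: 1.

1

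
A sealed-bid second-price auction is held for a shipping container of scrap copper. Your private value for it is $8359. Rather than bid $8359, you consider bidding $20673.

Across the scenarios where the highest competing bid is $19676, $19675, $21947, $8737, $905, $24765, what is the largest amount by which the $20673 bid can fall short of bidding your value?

$11317

$19676: truthful gives $0, deviation gives −$11317 → loss $11317.
$19675: truthful gives $0, deviation gives −$11316 → loss $11316.
$21947: same outcome either way → loss $0.
$8737: truthful gives $0, deviation gives −$378 → loss $378.
$905: same outcome either way → loss $0.
$24765: same outcome either way → loss $0.
Maximum loss: $11317.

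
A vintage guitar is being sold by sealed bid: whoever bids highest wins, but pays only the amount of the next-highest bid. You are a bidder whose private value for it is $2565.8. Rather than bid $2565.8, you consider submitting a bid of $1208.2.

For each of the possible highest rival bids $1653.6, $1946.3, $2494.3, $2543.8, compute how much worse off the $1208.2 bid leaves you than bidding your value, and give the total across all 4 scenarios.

$1625.2

The deviation costs you only when the competing bid falls strictly between $1208.2 and $2565.8; elsewhere both bids give the same outcome.
$1653.6: truthful payoff $912.2, deviation payoff $0 → loss $912.2.
$1946.3: truthful payoff $619.5, deviation payoff $0 → loss $619.5.
$2494.3: truthful payoff $71.5, deviation payoff $0 → loss $71.5.
$2543.8: truthful payoff $22, deviation payoff $0 → loss $22.
Total loss = $912.2 + $619.5 + $71.5 + $22 = $1625.2.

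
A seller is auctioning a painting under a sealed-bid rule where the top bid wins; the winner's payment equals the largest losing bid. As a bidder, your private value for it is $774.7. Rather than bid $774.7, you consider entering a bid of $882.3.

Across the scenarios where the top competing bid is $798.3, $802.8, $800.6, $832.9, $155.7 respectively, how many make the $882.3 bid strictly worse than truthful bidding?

The deviation hurts exactly when the highest competing bid lies strictly between $774.7 and $882.3 — overbidding then wins at a price above your value.
$798.3: inside the interval → strictly worse (loss $23.6).
$802.8: inside the interval → strictly worse (loss $28.1).
$800.6: inside the interval → strictly worse (loss $25.9).
$832.9: inside the interval → strictly worse (loss $58.2).
$155.7: below both → same outcome either way.
Count: 4.

4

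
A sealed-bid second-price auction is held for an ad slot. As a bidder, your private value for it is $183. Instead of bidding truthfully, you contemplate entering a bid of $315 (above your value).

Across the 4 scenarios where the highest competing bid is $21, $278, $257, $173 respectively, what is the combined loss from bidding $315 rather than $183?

$169

The deviation costs you only when the competing bid falls strictly between $183 and $315; elsewhere both bids give the same outcome.
$21: outcomes coincide → loss $0.
$278: truthful payoff $0, deviation payoff −$95 → loss $95.
$257: truthful payoff $0, deviation payoff −$74 → loss $74.
$173: outcomes coincide → loss $0.
Total loss = $95 + $74 = $169.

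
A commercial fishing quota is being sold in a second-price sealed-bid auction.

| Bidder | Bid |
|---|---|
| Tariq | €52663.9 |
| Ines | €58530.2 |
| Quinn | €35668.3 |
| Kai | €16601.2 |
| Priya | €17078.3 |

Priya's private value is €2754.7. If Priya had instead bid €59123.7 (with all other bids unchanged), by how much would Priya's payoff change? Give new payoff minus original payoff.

The highest bid among the other bidders is €58530.2; Priya's bid doesn't change that.
Original bid €17078.3: Priya is not highest (top rival bid is €58530.2); payoff €0.
Alternative bid €59123.7: Priya is highest, pays the top rival bid €58530.2; payoff €2754.7 − €58530.2 = −€55775.5.
Change in payoff = −€55775.5 − (€0) = −€55775.5.

−€55775.5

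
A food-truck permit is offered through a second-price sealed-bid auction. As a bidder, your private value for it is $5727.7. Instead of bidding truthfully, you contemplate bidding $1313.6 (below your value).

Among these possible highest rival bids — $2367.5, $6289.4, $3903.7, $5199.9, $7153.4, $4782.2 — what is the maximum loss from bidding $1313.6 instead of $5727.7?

$3360.2

$2367.5: truthful gives $3360.2, deviation gives $0 → loss $3360.2.
$6289.4: same outcome either way → loss $0.
$3903.7: truthful gives $1824, deviation gives $0 → loss $1824.
$5199.9: truthful gives $527.8, deviation gives $0 → loss $527.8.
$7153.4: same outcome either way → loss $0.
$4782.2: truthful gives $945.5, deviation gives $0 → loss $945.5.
Maximum loss: $3360.2.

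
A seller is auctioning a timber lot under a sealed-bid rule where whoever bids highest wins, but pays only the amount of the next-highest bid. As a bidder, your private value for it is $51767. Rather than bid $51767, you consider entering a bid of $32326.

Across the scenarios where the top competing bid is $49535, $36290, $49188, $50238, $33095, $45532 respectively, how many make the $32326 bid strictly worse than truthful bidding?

The deviation hurts exactly when the highest competing bid lies strictly between $32326 and $51767 — underbidding then forfeits a profitable win.
$49535: inside the interval → strictly worse (loss $2232).
$36290: inside the interval → strictly worse (loss $15477).
$49188: inside the interval → strictly worse (loss $2579).
$50238: inside the interval → strictly worse (loss $1529).
$33095: inside the interval → strictly worse (loss $18672).
$45532: inside the interval → strictly worse (loss $6235).
Count: 6.

6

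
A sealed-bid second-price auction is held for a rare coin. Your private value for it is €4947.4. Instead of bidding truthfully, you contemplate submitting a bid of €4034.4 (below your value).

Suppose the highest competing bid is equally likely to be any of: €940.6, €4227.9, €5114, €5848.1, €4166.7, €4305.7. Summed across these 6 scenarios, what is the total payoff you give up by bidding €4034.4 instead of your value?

The deviation costs you only when the competing bid falls strictly between €4034.4 and €4947.4; elsewhere both bids give the same outcome.
€940.6: outcomes coincide → loss €0.
€4227.9: truthful payoff €719.5, deviation payoff €0 → loss €719.5.
€5114: outcomes coincide → loss €0.
€5848.1: outcomes coincide → loss €0.
€4166.7: truthful payoff €780.7, deviation payoff €0 → loss €780.7.
€4305.7: truthful payoff €641.7, deviation payoff €0 → loss €641.7.
Total loss = €719.5 + €780.7 + €641.7 = €2141.9.
Because the price is fixed by the runner-up's bid, deviating from your value can only change a good outcome into a bad one — never the reverse.

€2141.9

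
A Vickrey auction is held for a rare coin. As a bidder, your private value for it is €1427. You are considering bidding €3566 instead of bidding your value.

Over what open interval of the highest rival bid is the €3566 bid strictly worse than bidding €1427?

If the competing bid is below €1427, both bids win at the same price — no difference.
If it is above €3566, both bids lose — no difference.
If it lies strictly between €1427 and €3566, bidding your value loses (payoff 0) while bidding €3566 wins at a price above your value (payoff negative).
So the deviation strictly hurts on the open interval (€1427, €3566).

(€1427, €3566)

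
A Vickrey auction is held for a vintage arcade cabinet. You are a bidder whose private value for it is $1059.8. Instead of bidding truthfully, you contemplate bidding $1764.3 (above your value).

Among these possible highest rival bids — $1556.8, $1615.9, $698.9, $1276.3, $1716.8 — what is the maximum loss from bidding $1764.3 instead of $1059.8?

$657

$1556.8: truthful gives $0, deviation gives −$497 → loss $497.
$1615.9: truthful gives $0, deviation gives −$556.1 → loss $556.1.
$698.9: same outcome either way → loss $0.
$1276.3: truthful gives $0, deviation gives −$216.5 → loss $216.5.
$1716.8: truthful gives $0, deviation gives −$657 → loss $657.
Maximum loss: $657.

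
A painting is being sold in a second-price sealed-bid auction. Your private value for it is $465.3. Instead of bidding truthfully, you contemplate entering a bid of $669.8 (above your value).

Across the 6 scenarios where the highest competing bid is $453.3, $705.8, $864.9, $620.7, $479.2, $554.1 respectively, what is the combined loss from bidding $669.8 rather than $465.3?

$258.1

The deviation costs you only when the competing bid falls strictly between $465.3 and $669.8; elsewhere both bids give the same outcome.
$453.3: outcomes coincide → loss $0.
$705.8: outcomes coincide → loss $0.
$864.9: outcomes coincide → loss $0.
$620.7: truthful payoff $0, deviation payoff −$155.4 → loss $155.4.
$479.2: truthful payoff $0, deviation payoff −$13.9 → loss $13.9.
$554.1: truthful payoff $0, deviation payoff −$88.8 → loss $88.8.
Total loss = $155.4 + $13.9 + $88.8 = $258.1.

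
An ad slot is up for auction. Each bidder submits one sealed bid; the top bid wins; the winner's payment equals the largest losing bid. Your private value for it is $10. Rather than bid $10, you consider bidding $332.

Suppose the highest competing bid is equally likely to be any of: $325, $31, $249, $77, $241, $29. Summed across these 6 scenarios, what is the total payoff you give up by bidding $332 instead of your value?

The deviation costs you only when the competing bid falls strictly between $10 and $332; elsewhere both bids give the same outcome.
$325: truthful payoff $0, deviation payoff −$315 → loss $315.
$31: truthful payoff $0, deviation payoff −$21 → loss $21.
$249: truthful payoff $0, deviation payoff −$239 → loss $239.
$77: truthful payoff $0, deviation payoff −$67 → loss $67.
$241: truthful payoff $0, deviation payoff −$231 → loss $231.
$29: truthful payoff $0, deviation payoff −$19 → loss $19.
Total loss = $315 + $21 + $239 + $67 + $231 + $19 = $892.
In a second-price auction your bid sets only whether you win, not what you pay, so bidding your true value is weakly dominant.

$892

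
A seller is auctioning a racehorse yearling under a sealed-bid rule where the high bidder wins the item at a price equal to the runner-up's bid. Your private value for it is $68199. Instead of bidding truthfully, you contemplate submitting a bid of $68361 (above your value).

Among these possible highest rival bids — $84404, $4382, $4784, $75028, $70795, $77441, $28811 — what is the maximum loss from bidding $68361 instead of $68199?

$0

$84404: same outcome either way → loss $0.
$4382: same outcome either way → loss $0.
$4784: same outcome either way → loss $0.
$75028: same outcome either way → loss $0.
$70795: same outcome either way → loss $0.
$77441: same outcome either way → loss $0.
$28811: same outcome either way → loss $0.
Maximum loss: $0.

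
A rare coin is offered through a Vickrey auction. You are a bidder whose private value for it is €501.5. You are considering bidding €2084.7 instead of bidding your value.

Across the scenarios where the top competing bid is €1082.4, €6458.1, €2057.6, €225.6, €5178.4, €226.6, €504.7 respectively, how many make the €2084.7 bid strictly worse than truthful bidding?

3

The deviation hurts exactly when the highest competing bid lies strictly between €501.5 and €2084.7 — overbidding then wins at a price above your value.
€1082.4: inside the interval → strictly worse (loss €580.9).
€6458.1: above both → same outcome either way.
€2057.6: inside the interval → strictly worse (loss €1556.1).
€225.6: below both → same outcome either way.
€5178.4: above both → same outcome either way.
€226.6: below both → same outcome either way.
€504.7: inside the interval → strictly worse (loss €3.2).
Count: 3.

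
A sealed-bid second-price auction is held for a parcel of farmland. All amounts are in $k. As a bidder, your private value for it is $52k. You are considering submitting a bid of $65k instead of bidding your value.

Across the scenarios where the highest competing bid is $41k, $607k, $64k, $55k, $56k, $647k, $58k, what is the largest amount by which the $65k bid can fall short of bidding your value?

$12k

$41k: same outcome either way → loss $0k.
$607k: same outcome either way → loss $0k.
$64k: truthful gives $0k, deviation gives −$12k → loss $12k.
$55k: truthful gives $0k, deviation gives −$3k → loss $3k.
$56k: truthful gives $0k, deviation gives −$4k → loss $4k.
$647k: same outcome either way → loss $0k.
$58k: truthful gives $0k, deviation gives −$6k → loss $6k.
Maximum loss: $12k.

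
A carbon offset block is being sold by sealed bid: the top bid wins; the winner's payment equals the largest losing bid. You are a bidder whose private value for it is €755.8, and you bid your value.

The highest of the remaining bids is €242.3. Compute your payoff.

Your bid €755.8 exceeds the highest competing bid €242.3, so you win.
In a second-price auction the winner pays the second-highest bid, €242.3.
Payoff = value − price = €755.8 − €242.3 = €513.5.

€513.5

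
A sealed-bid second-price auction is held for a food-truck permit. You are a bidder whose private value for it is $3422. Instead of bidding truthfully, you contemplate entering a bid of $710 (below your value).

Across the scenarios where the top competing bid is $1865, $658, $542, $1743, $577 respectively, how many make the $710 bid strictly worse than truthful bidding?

The deviation hurts exactly when the highest competing bid lies strictly between $710 and $3422 — underbidding then forfeits a profitable win.
$1865: inside the interval → strictly worse (loss $1557).
$658: below both → same outcome either way.
$542: below both → same outcome either way.
$1743: inside the interval → strictly worse (loss $1679).
$577: below both → same outcome either way.
Count: 2.

2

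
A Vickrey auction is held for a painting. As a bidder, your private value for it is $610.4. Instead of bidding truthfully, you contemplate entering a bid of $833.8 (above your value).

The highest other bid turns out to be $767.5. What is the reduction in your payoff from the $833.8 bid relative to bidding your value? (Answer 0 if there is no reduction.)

$157.1

Bidding your value $610.4: you lose (since $610.4 < $767.5). Payoff $0.
Bidding $833.8: you win and pay $767.5. Payoff $610.4 − $767.5 = −$157.1.
The competing bid $767.5 lies between your value and your inflated bid, so overbidding wins an item priced above your value.
Loss from deviating = $0 − (−$157.1) = $157.1.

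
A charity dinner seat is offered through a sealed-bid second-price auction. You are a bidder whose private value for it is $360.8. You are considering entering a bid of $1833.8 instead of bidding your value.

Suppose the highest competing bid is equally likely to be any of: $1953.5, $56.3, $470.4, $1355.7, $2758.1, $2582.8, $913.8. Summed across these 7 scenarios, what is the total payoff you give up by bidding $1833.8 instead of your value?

$1657.5

The deviation costs you only when the competing bid falls strictly between $360.8 and $1833.8; elsewhere both bids give the same outcome.
$1953.5: outcomes coincide → loss $0.
$56.3: outcomes coincide → loss $0.
$470.4: truthful payoff $0, deviation payoff −$109.6 → loss $109.6.
$1355.7: truthful payoff $0, deviation payoff −$994.9 → loss $994.9.
$2758.1: outcomes coincide → loss $0.
$2582.8: outcomes coincide → loss $0.
$913.8: truthful payoff $0, deviation payoff −$553 → loss $553.
Total loss = $109.6 + $994.9 + $553 = $1657.5.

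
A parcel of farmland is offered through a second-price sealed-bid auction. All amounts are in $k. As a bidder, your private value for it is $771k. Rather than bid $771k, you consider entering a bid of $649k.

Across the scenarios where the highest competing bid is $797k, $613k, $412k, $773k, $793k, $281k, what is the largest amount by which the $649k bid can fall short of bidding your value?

$797k: same outcome either way → loss $0k.
$613k: same outcome either way → loss $0k.
$412k: same outcome either way → loss $0k.
$773k: same outcome either way → loss $0k.
$793k: same outcome either way → loss $0k.
$281k: same outcome either way → loss $0k.
Maximum loss: $0k.

$0k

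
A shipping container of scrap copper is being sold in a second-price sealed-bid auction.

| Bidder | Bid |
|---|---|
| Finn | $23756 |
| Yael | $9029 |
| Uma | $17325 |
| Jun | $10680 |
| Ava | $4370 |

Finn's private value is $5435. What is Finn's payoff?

Highest bid: Finn at $23756, so Finn wins.
Second-highest bid: Uma at $17325 — that is the price the winner pays.
Finn's payoff = value − price = $5435 − $17325 = −$11890.

−$11890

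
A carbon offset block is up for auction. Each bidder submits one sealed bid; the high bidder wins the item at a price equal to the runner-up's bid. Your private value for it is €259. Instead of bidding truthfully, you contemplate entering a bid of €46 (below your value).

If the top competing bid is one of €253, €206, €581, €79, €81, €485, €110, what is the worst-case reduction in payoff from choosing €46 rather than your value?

€180

€253: truthful gives €6, deviation gives €0 → loss €6.
€206: truthful gives €53, deviation gives €0 → loss €53.
€581: same outcome either way → loss €0.
€79: truthful gives €180, deviation gives €0 → loss €180.
€81: truthful gives €178, deviation gives €0 → loss €178.
€485: same outcome either way → loss €0.
€110: truthful gives €149, deviation gives €0 → loss €149.
Maximum loss: €180.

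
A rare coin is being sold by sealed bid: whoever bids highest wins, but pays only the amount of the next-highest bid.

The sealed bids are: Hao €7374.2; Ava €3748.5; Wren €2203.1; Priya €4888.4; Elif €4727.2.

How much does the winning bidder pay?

Highest bid: Hao at €7374.2, so Hao wins.
Second-highest bid: Priya at €4888.4 — that is the price the winner pays.

€4888.4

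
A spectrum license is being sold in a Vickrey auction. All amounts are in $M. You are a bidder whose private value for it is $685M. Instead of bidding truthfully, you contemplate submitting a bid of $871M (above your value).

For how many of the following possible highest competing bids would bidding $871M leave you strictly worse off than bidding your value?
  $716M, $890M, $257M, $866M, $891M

The deviation hurts exactly when the highest competing bid lies strictly between $685M and $871M — overbidding then wins at a price above your value.
$716M: inside the interval → strictly worse (loss $31M).
$890M: above both → same outcome either way.
$257M: below both → same outcome either way.
$866M: inside the interval → strictly worse (loss $181M).
$891M: above both → same outcome either way.
Count: 2.

2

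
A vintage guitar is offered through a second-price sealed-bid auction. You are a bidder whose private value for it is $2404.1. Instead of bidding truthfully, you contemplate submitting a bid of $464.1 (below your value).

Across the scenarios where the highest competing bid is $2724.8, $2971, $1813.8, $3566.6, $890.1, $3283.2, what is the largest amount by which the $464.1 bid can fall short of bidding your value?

$2724.8: same outcome either way → loss $0.
$2971: same outcome either way → loss $0.
$1813.8: truthful gives $590.3, deviation gives $0 → loss $590.3.
$3566.6: same outcome either way → loss $0.
$890.1: truthful gives $1514, deviation gives $0 → loss $1514.
$3283.2: same outcome either way → loss $0.
Maximum loss: $1514.

$1514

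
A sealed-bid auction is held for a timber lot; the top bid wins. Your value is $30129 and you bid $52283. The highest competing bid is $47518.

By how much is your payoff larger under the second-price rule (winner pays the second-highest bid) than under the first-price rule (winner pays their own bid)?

You have the highest bid, so you win under either rule.
Second-price: pay $47518 → payoff −$17389.
First-price: pay your own bid $52283 → payoff −$22154.
Difference = −$17389 − (−$22154) = $4765.

$4765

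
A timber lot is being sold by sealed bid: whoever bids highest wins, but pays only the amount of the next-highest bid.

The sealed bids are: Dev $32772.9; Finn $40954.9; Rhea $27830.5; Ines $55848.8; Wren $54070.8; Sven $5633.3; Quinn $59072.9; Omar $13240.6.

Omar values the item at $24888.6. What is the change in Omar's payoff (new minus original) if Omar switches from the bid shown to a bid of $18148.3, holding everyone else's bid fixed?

The highest bid among the other bidders is $59072.9; Omar's bid doesn't change that.
Original bid $13240.6: Omar is not highest (top rival bid is $59072.9); payoff $0.
Alternative bid $18148.3: Omar is not highest (top rival bid is $59072.9); payoff $0.
Change in payoff = $0 − ($0) = $0.

$0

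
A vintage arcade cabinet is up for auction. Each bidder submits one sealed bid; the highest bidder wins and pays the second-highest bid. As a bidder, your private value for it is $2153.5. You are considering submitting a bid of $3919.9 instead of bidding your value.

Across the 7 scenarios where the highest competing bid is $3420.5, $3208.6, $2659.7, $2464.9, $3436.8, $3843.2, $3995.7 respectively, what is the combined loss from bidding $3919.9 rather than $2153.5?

The deviation costs you only when the competing bid falls strictly between $2153.5 and $3919.9; elsewhere both bids give the same outcome.
$3420.5: truthful payoff $0, deviation payoff −$1267 → loss $1267.
$3208.6: truthful payoff $0, deviation payoff −$1055.1 → loss $1055.1.
$2659.7: truthful payoff $0, deviation payoff −$506.2 → loss $506.2.
$2464.9: truthful payoff $0, deviation payoff −$311.4 → loss $311.4.
$3436.8: truthful payoff $0, deviation payoff −$1283.3 → loss $1283.3.
$3843.2: truthful payoff $0, deviation payoff −$1689.7 → loss $1689.7.
$3995.7: outcomes coincide → loss $0.
Total loss = $1267 + $1055.1 + $506.2 + $311.4 + $1283.3 + $1689.7 = $6112.7.
Because the price is fixed by the runner-up's bid, deviating from your value can only change a good outcome into a bad one — never the reverse.

$6112.7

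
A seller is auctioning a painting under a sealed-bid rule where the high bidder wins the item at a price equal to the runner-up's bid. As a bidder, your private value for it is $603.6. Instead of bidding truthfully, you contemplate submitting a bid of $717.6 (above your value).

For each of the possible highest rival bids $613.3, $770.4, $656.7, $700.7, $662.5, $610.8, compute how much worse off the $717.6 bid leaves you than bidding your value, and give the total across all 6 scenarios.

The deviation costs you only when the competing bid falls strictly between $603.6 and $717.6; elsewhere both bids give the same outcome.
$613.3: truthful payoff $0, deviation payoff −$9.7 → loss $9.7.
$770.4: outcomes coincide → loss $0.
$656.7: truthful payoff $0, deviation payoff −$53.1 → loss $53.1.
$700.7: truthful payoff $0, deviation payoff −$97.1 → loss $97.1.
$662.5: truthful payoff $0, deviation payoff −$58.9 → loss $58.9.
$610.8: truthful payoff $0, deviation payoff −$7.2 → loss $7.2.
Total loss = $9.7 + $53.1 + $97.1 + $58.9 + $7.2 = $226.

$226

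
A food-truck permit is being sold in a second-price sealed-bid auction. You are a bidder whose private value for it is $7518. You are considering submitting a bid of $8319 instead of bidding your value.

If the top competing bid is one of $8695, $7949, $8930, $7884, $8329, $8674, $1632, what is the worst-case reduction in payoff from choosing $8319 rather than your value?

$431

$8695: same outcome either way → loss $0.
$7949: truthful gives $0, deviation gives −$431 → loss $431.
$8930: same outcome either way → loss $0.
$7884: truthful gives $0, deviation gives −$366 → loss $366.
$8329: same outcome either way → loss $0.
$8674: same outcome either way → loss $0.
$1632: same outcome either way → loss $0.
Maximum loss: $431.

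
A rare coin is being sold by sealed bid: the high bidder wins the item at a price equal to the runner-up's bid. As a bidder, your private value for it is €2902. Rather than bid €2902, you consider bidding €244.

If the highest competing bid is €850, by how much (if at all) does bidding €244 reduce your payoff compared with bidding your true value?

€2052

Bidding your value €2902: you win (since €2902 > €850) and pay €850. Payoff €2052.
Bidding €244: you lose. Payoff €0.
The competing bid €850 lies between your shaded bid and your value, so underbidding forfeits an item you could have won at a profitable price.
Loss from deviating = €2052 − (€0) = €2052.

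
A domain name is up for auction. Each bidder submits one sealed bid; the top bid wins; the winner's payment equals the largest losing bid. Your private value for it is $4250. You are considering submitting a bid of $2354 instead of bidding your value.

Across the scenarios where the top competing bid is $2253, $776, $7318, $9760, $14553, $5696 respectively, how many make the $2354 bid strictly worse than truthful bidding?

The deviation hurts exactly when the highest competing bid lies strictly between $2354 and $4250 — underbidding then forfeits a profitable win.
$2253: below both → same outcome either way.
$776: below both → same outcome either way.
$7318: above both → same outcome either way.
$9760: above both → same outcome either way.
$14553: above both → same outcome either way.
$5696: above both → same outcome either way.
Count: 0.

0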